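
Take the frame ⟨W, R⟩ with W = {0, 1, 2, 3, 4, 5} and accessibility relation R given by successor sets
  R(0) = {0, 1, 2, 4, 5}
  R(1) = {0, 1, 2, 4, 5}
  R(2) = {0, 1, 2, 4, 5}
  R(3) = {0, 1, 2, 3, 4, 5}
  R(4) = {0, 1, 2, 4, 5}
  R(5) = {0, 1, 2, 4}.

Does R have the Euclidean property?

No

Euclidean: no — 0 R 5 and 0 R 5, but not 5 R 5.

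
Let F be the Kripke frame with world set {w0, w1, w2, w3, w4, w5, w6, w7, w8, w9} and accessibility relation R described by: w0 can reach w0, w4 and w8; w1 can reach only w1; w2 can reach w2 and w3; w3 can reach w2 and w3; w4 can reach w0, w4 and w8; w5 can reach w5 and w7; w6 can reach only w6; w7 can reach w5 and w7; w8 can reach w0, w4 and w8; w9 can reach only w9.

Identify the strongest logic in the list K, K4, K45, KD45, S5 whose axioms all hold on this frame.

S5

Transitive (axiom 4): yes — every two-step R-path is closed by a direct edge.
Euclidean (axiom 5): yes — any two successors of a common world are R-related.
Serial (axiom D): yes — every world has a successor (e.g. w0 R w0).
Reflexive (axiom T): yes — every world is R-related to itself.
So F validates K, K4, K45, KD45, S5. The strongest is S5.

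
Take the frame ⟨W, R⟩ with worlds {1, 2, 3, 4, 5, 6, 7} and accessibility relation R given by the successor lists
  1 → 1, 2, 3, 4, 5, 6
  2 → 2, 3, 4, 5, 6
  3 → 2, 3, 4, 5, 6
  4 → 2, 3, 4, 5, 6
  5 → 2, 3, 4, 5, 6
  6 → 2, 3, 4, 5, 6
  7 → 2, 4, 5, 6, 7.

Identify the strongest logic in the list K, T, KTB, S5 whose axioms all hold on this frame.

T

Reflexive (axiom T): yes — every world is R-related to itself.
Symmetric (axiom B): no — 1 R 2 but not 2 R 1.
Euclidean (axiom 5): no — 1 R 2 and 1 R 1, but not 2 R 1.
So F validates K, T; KTB would additionally require R to be symmetric. The strongest is T.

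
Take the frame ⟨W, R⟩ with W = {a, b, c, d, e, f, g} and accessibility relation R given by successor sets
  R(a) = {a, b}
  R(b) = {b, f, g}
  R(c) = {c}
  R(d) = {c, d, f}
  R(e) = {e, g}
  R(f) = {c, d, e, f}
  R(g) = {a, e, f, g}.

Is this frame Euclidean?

No

Euclidean: no — b R f and b R g, but not f R g.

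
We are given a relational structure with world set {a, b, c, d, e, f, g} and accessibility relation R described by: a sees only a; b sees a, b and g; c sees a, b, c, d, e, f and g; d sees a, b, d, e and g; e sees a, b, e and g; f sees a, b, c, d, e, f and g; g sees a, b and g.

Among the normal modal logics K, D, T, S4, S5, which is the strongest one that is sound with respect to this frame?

Serial (axiom D): yes — every world has a successor (e.g. a R a).
Reflexive (axiom T): yes — every world is R-related to itself.
Transitive (axiom 4): yes — every two-step R-path is closed by a direct edge.
Euclidean (axiom 5): no — b R a and b R g, but not a R g.
So F validates K, D, T, S4; S5 would additionally require R to be Euclidean. The strongest is S4.

S4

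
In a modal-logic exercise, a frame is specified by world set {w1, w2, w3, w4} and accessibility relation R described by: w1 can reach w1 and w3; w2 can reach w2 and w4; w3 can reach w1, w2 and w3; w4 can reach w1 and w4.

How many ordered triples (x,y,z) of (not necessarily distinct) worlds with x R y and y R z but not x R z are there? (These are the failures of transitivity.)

Enumerating: (w1,w3,w2), (w2,w4,w1), (w3,w2,w4), (w4,w1,w3).

4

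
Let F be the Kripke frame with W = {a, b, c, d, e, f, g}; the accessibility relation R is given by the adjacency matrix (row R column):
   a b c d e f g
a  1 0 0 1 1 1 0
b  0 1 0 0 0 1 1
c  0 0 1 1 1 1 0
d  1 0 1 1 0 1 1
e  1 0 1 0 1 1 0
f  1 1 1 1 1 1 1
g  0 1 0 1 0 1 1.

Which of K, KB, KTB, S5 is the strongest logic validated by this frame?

KTB

Symmetric (axiom B): yes — every pair in R has its reverse in R.
Reflexive (axiom T): yes — every world is R-related to itself.
Euclidean (axiom 5): no — a R d and a R e, but not d R e.
So F validates K, KB, KTB; S5 would additionally require R to be Euclidean. The strongest is KTB.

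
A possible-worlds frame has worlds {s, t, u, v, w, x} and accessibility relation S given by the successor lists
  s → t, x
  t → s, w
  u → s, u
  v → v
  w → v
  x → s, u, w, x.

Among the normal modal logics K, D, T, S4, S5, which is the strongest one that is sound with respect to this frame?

D

Serial (axiom D): yes — every world has a successor (e.g. s S t).
Reflexive (axiom T): no — s is not related to itself.
Transitive (axiom 4): no — s S t and t S w, but not s S w.
Euclidean (axiom 5): no — s S t and s S x, but not t S x.
So F validates K, D; T would additionally require S to be reflexive. The strongest is D.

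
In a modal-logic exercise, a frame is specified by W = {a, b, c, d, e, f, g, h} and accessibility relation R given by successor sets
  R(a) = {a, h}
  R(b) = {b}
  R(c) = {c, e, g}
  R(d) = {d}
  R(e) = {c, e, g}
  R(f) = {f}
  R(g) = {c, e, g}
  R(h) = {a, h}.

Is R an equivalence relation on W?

Reflexive: yes — every world is R-related to itself.
Symmetric: yes — every pair in R has its reverse in R.
Transitive: yes — every two-step R-path is closed by a direct edge.
So R is an equivalence relation.

Yes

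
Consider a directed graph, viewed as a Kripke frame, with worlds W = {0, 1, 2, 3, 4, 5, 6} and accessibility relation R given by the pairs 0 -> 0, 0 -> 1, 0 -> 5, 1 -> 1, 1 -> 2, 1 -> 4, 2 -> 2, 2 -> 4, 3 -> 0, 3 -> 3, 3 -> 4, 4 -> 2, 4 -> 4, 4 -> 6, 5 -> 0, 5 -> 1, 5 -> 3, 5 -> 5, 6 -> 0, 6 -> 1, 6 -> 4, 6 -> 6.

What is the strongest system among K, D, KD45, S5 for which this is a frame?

D

Serial (axiom D): yes — every world has a successor (e.g. 0 R 0).
Euclidean (axiom 5): no — 0 R 1 and 0 R 5, but not 1 R 5.
Transitive (axiom 4): no — 0 R 1 and 1 R 2, but not 0 R 2.
Reflexive (axiom T): yes — every world is R-related to itself.
So F validates K, D; KD45 would additionally require R to be Euclidean and transitive. The strongest is D.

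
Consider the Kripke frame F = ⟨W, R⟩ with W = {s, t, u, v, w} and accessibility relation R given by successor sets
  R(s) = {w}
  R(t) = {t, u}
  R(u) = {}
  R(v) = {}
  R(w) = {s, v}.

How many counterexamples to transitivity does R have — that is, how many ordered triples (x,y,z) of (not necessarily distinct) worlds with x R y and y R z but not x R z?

3

Enumerating: (s,w,s), (s,w,v), (w,s,w).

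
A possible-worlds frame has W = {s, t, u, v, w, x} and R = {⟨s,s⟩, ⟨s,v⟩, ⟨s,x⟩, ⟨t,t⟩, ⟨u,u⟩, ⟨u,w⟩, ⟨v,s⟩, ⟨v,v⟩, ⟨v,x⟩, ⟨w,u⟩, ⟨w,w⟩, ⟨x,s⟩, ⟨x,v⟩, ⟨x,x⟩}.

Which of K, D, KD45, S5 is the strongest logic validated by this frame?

Serial (axiom D): yes — every world has a successor (e.g. s R s).
Euclidean (axiom 5): yes — any two successors of a common world are R-related.
Transitive (axiom 4): yes — every two-step R-path is closed by a direct edge.
Reflexive (axiom T): yes — every world is R-related to itself.
So F validates K, D, KD45, S5. The strongest is S5.

S5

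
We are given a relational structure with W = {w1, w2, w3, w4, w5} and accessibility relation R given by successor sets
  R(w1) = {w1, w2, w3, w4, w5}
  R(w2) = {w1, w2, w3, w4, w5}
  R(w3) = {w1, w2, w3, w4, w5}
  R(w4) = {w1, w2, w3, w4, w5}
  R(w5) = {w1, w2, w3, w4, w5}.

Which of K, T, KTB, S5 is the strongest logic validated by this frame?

Reflexive (axiom T): yes — every world is R-related to itself.
Symmetric (axiom B): yes — every pair in R has its reverse in R.
Euclidean (axiom 5): yes — any two successors of a common world are R-related.
So F validates K, T, KTB, S5. The strongest is S5.

S5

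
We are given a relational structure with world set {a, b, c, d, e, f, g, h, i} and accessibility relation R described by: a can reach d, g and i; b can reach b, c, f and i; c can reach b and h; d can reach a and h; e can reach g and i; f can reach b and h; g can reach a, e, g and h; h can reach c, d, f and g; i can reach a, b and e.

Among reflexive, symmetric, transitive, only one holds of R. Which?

symmetric

Reflexive: no — a is not related to itself.
Symmetric: yes — every pair in R has its reverse in R.
Transitive: no — a R d and d R h, but not a R h.
Only symmetric holds.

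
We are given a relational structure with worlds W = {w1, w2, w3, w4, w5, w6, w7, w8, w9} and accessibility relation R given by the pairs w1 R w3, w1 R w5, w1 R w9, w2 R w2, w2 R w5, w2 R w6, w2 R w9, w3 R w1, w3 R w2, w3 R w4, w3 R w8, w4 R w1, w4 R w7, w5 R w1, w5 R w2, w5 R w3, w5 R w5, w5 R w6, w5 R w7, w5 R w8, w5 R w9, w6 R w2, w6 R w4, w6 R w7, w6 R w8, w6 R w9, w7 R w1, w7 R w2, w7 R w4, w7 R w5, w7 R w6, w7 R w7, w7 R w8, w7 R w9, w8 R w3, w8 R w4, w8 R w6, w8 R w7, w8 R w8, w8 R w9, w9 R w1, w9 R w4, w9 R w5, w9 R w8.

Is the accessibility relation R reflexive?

Reflexive: no — w1 is not related to itself.

No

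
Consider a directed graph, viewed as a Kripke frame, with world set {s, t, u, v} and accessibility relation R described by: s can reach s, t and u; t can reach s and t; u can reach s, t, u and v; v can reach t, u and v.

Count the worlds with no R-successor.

R is serial; there are no such worlds.

0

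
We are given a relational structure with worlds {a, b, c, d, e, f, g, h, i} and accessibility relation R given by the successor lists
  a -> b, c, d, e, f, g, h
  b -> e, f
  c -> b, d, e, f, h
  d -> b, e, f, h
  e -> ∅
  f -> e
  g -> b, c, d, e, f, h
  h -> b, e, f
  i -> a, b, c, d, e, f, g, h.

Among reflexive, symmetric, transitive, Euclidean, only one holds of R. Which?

transitive

Reflexive: no — a is not related to itself.
Symmetric: no — a R b but not b R a.
Transitive: yes — every two-step R-path is closed by a direct edge.
Euclidean: no — a R b and a R c, but not b R c.
Only transitive holds.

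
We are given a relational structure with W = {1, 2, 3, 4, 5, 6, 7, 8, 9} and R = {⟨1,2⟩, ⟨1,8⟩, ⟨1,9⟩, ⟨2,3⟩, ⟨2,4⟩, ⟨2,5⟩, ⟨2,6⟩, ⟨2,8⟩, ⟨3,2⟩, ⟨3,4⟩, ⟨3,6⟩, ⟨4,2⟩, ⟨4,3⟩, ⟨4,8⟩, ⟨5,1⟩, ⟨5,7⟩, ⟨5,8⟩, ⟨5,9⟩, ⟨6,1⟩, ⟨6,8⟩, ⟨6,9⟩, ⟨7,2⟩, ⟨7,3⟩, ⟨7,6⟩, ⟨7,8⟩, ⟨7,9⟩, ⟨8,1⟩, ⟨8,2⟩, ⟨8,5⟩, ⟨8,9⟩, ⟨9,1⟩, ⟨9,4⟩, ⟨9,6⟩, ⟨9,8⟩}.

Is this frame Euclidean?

Euclidean: no — 1 R 2 and 1 R 9, but not 2 R 9.

No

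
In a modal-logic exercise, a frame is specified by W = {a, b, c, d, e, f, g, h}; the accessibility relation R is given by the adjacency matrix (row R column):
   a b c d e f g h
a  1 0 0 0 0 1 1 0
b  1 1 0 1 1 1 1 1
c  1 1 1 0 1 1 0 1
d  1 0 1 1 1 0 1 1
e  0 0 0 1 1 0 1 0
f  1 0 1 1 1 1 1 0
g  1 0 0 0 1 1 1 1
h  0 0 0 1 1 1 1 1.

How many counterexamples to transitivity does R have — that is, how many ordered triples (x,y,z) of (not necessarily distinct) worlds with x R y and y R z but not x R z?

40

Enumerating: (a,f,c), (a,f,d), (a,f,e), (a,g,e), (a,g,h), (b,d,c), (b,f,c), (c,a,g), (c,b,d), (c,b,g), (c,e,d), (c,e,g), … and 28 more.
Total: 40.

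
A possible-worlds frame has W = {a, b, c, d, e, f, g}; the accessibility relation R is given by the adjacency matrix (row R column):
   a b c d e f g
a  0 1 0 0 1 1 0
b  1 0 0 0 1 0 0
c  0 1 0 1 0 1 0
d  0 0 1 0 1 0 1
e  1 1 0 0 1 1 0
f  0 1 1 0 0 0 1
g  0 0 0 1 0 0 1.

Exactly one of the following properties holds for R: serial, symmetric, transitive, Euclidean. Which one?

serial

Serial: yes — every world has a successor (e.g. a R b).
Symmetric: no — a R f but not f R a.
Transitive: no — a R f and f R c, but not a R c.
Euclidean: no — a R b and a R f, but not b R f.
Only serial holds.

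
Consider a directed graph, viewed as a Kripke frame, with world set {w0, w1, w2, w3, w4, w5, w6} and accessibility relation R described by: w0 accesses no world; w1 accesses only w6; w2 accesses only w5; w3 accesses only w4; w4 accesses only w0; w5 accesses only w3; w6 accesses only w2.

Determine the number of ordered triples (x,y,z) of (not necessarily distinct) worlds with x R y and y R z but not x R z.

5

Enumerating: (w1,w6,w2), (w2,w5,w3), (w3,w4,w0), (w5,w3,w4), (w6,w2,w5).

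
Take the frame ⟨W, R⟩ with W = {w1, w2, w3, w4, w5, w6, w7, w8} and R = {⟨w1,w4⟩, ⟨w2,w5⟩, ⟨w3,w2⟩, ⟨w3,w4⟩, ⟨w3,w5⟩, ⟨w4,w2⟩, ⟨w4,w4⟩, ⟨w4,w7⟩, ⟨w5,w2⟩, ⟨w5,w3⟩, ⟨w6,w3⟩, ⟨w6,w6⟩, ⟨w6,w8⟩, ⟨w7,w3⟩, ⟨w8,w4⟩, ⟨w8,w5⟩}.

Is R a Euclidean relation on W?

Euclidean: no — w3 R w2 and w3 R w4, but not w2 R w4.

No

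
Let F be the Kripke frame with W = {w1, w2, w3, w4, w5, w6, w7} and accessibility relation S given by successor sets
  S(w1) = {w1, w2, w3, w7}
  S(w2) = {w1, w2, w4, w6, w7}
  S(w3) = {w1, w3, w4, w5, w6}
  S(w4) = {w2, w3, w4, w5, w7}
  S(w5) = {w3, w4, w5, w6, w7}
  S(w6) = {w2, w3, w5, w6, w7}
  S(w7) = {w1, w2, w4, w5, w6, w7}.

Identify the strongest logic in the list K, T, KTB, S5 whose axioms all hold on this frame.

KTB

Reflexive (axiom T): yes — every world is S-related to itself.
Symmetric (axiom B): yes — every pair in S has its reverse in S.
Euclidean (axiom 5): no — w1 S w2 and w1 S w3, but not w2 S w3.
So F validates K, T, KTB; S5 would additionally require S to be Euclidean. The strongest is KTB.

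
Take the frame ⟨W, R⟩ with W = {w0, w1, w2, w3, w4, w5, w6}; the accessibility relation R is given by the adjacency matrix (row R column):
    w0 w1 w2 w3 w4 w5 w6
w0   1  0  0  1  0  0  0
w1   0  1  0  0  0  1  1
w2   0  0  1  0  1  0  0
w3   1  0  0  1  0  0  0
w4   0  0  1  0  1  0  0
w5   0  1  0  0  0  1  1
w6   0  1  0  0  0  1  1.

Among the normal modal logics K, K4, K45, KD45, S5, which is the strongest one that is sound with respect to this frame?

S5

Transitive (axiom 4): yes — every two-step R-path is closed by a direct edge.
Euclidean (axiom 5): yes — any two successors of a common world are R-related.
Serial (axiom D): yes — every world has a successor (e.g. w0 R w0).
Reflexive (axiom T): yes — every world is R-related to itself.
So F validates K, K4, K45, KD45, S5. The strongest is S5.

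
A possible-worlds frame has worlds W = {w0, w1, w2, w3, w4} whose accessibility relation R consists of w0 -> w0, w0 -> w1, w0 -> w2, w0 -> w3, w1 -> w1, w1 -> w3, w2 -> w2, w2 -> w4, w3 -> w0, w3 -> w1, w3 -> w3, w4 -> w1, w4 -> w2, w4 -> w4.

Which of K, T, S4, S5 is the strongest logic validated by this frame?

Reflexive (axiom T): yes — every world is R-related to itself.
Transitive (axiom 4): no — w0 R w2 and w2 R w4, but not w0 R w4.
Euclidean (axiom 5): no — w0 R w1 and w0 R w2, but not w1 R w2.
So F validates K, T; S4 would additionally require R to be transitive. The strongest is T.

T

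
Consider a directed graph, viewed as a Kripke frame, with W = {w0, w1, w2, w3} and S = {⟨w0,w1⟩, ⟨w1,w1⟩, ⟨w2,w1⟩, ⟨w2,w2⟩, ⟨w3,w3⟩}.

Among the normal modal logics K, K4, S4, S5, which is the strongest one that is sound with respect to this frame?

K4

Transitive (axiom 4): yes — every two-step S-path is closed by a direct edge.
Reflexive (axiom T): no — w0 is not related to itself.
Euclidean (axiom 5): no — w2 S w1 and w2 S w2, but not w1 S w2.
So F validates K, K4; S4 would additionally require S to be reflexive. The strongest is K4.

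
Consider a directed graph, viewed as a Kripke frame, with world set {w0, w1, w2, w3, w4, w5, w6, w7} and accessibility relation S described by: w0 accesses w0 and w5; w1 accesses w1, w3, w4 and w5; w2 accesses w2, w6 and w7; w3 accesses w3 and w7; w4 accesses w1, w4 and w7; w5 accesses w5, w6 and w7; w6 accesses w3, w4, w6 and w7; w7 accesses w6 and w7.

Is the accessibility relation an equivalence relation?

No

Reflexive: yes — every world is S-related to itself.
Symmetric: no — w0 S w5 but not w5 S w0.
Transitive: no — w0 S w5 and w5 S w6, but not w0 S w6.
So S is not an equivalence relation.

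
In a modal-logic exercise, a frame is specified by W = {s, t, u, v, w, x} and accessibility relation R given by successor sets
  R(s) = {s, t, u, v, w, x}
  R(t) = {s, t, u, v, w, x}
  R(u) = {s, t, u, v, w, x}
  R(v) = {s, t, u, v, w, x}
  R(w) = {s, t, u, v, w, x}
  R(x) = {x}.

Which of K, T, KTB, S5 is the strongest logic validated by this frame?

Reflexive (axiom T): yes — every world is R-related to itself.
Symmetric (axiom B): no — s R x but not x R s.
Euclidean (axiom 5): no — s R x and s R t, but not x R t.
So F validates K, T; KTB would additionally require R to be symmetric. The strongest is T.

T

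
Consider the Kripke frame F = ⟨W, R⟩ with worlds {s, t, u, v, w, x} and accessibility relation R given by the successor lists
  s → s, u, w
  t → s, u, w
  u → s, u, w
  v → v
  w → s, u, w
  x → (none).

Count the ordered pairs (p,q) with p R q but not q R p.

3

Enumerating: (t,s), (t,u), (t,w).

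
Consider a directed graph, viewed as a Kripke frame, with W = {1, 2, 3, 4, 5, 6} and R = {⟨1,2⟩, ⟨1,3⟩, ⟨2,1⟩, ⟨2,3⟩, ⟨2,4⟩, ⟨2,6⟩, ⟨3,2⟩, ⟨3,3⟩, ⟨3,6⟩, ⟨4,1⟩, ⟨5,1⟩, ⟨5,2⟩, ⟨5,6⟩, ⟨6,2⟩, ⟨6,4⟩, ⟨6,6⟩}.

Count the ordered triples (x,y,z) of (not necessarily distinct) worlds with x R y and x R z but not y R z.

22

Enumerating: (1,2,2), (2,1,1), (2,1,4), (2,1,6), (2,3,1), (2,3,4), (2,4,3), (2,4,4), (2,4,6), (2,6,1), (2,6,3), (3,2,2), … and 10 more.
Total: 22.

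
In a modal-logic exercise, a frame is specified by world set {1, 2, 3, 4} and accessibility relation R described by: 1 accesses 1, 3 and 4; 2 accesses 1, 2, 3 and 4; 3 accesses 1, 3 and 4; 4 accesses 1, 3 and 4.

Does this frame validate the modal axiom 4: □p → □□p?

Yes

By correspondence theory, 4 is valid on a frame iff R is transitive.
Transitive: yes — every two-step R-path is closed by a direct edge.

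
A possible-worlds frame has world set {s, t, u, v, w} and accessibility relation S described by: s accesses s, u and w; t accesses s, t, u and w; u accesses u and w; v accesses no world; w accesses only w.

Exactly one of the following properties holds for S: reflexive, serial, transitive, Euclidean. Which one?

transitive

Reflexive: no — v is not related to itself.
Serial: no — v has no S-successor.
Transitive: yes — every two-step S-path is closed by a direct edge.
Euclidean: no — s S w and s S u, but not w S u.
Only transitive holds.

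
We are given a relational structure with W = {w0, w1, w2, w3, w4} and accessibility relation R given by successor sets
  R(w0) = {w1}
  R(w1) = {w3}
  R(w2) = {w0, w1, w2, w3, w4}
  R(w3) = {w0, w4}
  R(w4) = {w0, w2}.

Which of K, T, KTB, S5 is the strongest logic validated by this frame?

Reflexive (axiom T): no — w0 is not related to itself.
Symmetric (axiom B): no — w0 R w1 but not w1 R w0.
Euclidean (axiom 5): no — w2 R w0 and w2 R w3, but not w0 R w3.
So F validates K; T would additionally require R to be reflexive. The strongest is K.

K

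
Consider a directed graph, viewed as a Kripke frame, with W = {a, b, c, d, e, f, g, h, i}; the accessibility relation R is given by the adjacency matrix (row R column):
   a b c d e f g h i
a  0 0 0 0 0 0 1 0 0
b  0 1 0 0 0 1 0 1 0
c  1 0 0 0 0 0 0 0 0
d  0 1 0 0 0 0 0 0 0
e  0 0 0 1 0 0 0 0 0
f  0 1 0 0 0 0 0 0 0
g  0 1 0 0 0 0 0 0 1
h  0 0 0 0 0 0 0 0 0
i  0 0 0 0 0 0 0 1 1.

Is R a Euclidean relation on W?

Euclidean: no — b R f and b R h, but not f R h.

No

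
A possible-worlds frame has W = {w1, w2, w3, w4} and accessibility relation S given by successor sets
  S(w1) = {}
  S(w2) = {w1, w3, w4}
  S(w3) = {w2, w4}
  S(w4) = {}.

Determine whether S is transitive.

Transitive: no — w3 S w2 and w2 S w1, but not w3 S w1.

No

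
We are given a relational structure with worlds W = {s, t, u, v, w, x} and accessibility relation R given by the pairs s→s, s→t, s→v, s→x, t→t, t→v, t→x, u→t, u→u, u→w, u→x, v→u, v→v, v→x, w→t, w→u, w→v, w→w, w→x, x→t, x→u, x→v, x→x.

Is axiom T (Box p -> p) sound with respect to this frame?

Yes

By correspondence theory, T is valid on a frame iff R is reflexive.
Reflexive: yes — every world is R-related to itself.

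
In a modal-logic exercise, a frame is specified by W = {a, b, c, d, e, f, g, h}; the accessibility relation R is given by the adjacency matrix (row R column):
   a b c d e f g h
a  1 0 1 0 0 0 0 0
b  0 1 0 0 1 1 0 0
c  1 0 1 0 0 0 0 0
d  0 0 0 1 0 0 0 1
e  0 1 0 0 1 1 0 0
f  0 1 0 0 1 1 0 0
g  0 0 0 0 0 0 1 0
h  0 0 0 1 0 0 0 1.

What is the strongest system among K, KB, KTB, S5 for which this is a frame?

S5

Symmetric (axiom B): yes — every pair in R has its reverse in R.
Reflexive (axiom T): yes — every world is R-related to itself.
Euclidean (axiom 5): yes — any two successors of a common world are R-related.
So F validates K, KB, KTB, S5. The strongest is S5.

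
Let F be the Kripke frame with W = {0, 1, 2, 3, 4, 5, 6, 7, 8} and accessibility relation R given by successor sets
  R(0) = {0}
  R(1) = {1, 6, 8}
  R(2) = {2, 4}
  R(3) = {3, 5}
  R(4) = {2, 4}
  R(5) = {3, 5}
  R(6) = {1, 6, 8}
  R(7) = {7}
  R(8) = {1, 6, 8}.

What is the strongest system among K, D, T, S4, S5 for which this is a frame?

Serial (axiom D): yes — every world has a successor (e.g. 0 R 0).
Reflexive (axiom T): yes — every world is R-related to itself.
Transitive (axiom 4): yes — every two-step R-path is closed by a direct edge.
Euclidean (axiom 5): yes — any two successors of a common world are R-related.
So F validates K, D, T, S4, S5. The strongest is S5.

S5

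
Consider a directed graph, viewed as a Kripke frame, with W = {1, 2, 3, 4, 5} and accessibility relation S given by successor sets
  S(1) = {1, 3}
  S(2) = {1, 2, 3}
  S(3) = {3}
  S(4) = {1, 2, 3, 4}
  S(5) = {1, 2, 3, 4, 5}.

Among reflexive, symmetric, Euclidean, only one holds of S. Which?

reflexive

Reflexive: yes — every world is S-related to itself.
Symmetric: no — 1 S 3 but not 3 S 1.
Euclidean: no — 2 S 3 and 2 S 1, but not 3 S 1.
Only reflexive holds.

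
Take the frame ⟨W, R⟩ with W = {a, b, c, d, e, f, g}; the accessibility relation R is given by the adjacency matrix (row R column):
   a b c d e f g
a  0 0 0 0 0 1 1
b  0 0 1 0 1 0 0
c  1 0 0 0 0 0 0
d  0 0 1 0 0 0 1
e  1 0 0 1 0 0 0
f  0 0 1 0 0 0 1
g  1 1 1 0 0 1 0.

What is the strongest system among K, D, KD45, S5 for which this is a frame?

D

Serial (axiom D): yes — every world has a successor (e.g. a R f).
Euclidean (axiom 5): no — b R c and b R e, but not c R e.
Transitive (axiom 4): no — a R f and f R c, but not a R c.
Reflexive (axiom T): no — a is not related to itself.
So F validates K, D; KD45 would additionally require R to be Euclidean and transitive. The strongest is D.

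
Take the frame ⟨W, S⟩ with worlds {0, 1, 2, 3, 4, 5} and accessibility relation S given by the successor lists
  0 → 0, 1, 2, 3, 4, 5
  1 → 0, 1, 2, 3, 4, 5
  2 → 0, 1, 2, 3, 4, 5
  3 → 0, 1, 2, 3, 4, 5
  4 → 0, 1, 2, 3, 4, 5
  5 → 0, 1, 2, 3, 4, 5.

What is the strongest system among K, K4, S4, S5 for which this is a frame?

Transitive (axiom 4): yes — every two-step S-path is closed by a direct edge.
Reflexive (axiom T): yes — every world is S-related to itself.
Euclidean (axiom 5): yes — any two successors of a common world are S-related.
So F validates K, K4, S4, S5. The strongest is S5.

S5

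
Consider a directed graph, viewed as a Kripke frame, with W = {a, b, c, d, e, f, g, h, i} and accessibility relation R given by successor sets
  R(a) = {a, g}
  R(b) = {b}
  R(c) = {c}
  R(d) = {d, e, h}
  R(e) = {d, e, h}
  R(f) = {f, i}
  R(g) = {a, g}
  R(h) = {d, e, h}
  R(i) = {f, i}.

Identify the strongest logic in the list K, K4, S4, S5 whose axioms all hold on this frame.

S5

Transitive (axiom 4): yes — every two-step R-path is closed by a direct edge.
Reflexive (axiom T): yes — every world is R-related to itself.
Euclidean (axiom 5): yes — any two successors of a common world are R-related.
So F validates K, K4, S4, S5. The strongest is S5.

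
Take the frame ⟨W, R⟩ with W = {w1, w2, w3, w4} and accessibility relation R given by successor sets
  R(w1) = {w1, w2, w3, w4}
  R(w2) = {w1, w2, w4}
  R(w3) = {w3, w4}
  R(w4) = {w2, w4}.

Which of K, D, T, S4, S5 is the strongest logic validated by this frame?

Serial (axiom D): yes — every world has a successor (e.g. w1 R w1).
Reflexive (axiom T): yes — every world is R-related to itself.
Transitive (axiom 4): no — w2 R w1 and w1 R w3, but not w2 R w3.
Euclidean (axiom 5): no — w1 R w2 and w1 R w3, but not w2 R w3.
So F validates K, D, T; S4 would additionally require R to be transitive. The strongest is T.

T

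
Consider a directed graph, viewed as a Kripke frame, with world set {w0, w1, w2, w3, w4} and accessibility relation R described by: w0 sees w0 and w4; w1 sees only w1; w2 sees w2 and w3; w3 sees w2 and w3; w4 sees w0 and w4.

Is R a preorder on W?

Yes

Reflexive: yes — every world is R-related to itself.
Transitive: yes — every two-step R-path is closed by a direct edge.
So R is a preorder.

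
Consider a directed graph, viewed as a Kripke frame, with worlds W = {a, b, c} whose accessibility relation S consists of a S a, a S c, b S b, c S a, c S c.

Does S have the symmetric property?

Yes

Symmetric: yes — every pair in S has its reverse in S.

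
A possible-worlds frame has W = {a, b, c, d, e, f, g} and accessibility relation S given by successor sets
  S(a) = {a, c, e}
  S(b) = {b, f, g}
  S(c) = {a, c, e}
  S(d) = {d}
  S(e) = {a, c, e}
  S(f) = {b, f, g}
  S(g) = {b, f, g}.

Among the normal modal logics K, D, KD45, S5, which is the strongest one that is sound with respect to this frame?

S5

Serial (axiom D): yes — every world has a successor (e.g. a S a).
Euclidean (axiom 5): yes — any two successors of a common world are S-related.
Transitive (axiom 4): yes — every two-step S-path is closed by a direct edge.
Reflexive (axiom T): yes — every world is S-related to itself.
So F validates K, D, KD45, S5. The strongest is S5.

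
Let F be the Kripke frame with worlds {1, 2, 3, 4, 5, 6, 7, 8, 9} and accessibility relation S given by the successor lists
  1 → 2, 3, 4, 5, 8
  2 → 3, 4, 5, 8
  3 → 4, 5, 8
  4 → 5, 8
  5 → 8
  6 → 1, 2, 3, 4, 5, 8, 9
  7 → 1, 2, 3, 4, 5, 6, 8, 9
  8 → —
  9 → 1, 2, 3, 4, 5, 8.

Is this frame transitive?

Yes

Transitive: yes — every two-step S-path is closed by a direct edge.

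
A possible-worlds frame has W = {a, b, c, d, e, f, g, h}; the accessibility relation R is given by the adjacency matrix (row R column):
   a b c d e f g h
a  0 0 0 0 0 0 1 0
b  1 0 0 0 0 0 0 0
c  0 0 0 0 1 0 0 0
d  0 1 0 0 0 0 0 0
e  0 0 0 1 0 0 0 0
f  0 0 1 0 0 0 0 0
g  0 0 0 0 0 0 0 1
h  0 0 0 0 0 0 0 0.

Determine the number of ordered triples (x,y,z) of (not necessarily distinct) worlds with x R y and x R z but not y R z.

Enumerating: (a,g,g), (b,a,a), (c,e,e), (d,b,b), (e,d,d), (f,c,c), (g,h,h).

7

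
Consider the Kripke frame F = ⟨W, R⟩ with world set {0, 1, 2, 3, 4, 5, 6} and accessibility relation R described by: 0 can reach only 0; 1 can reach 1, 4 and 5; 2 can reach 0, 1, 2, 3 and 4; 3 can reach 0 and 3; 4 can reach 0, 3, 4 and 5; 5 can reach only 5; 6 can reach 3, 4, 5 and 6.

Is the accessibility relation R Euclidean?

No

Euclidean: no — 1 R 5 and 1 R 4, but not 5 R 4.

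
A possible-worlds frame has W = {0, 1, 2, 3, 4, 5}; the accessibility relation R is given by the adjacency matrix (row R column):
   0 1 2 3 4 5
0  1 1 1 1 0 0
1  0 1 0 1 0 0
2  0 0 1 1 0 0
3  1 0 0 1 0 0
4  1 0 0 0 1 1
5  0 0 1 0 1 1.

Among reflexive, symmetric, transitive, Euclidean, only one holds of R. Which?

reflexive

Reflexive: yes — every world is R-related to itself.
Symmetric: no — 0 R 1 but not 1 R 0.
Transitive: no — 1 R 3 and 3 R 0, but not 1 R 0.
Euclidean: no — 0 R 1 and 0 R 2, but not 1 R 2.
Only reflexive holds.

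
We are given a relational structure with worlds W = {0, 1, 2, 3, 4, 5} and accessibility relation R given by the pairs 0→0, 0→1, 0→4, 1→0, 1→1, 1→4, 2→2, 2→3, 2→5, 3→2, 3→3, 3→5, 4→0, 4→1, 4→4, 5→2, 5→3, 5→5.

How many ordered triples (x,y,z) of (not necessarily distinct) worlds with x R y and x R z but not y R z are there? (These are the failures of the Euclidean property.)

0

R is Euclidean; there are no such tuples.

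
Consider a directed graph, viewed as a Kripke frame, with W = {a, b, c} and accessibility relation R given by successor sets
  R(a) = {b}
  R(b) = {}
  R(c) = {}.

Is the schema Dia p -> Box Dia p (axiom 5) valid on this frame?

The schema 5 characterises exactly the Euclidean frames.
Euclidean: no — a R b and a R b, but not b R b.

No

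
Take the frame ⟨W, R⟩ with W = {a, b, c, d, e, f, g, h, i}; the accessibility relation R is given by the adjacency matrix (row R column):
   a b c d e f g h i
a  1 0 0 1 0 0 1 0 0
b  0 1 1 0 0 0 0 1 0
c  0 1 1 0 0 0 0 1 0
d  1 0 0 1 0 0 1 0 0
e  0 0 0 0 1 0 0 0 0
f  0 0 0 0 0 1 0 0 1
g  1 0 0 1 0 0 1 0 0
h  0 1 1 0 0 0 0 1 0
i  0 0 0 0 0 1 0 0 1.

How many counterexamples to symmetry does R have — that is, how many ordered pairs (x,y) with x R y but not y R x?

0

R is symmetric; there are no such tuples.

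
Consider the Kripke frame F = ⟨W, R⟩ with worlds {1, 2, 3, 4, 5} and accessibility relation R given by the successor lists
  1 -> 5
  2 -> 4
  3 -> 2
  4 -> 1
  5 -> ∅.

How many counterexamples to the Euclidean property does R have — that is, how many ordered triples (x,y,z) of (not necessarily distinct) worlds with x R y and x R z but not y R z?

Enumerating: (1,5,5), (2,4,4), (3,2,2), (4,1,1).

4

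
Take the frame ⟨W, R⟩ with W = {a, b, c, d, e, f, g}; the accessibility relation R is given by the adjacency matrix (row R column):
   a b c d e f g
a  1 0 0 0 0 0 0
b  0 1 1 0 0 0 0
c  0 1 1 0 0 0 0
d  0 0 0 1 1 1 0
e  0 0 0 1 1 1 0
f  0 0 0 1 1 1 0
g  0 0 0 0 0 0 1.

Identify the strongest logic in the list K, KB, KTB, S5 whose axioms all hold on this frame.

Symmetric (axiom B): yes — every pair in R has its reverse in R.
Reflexive (axiom T): yes — every world is R-related to itself.
Euclidean (axiom 5): yes — any two successors of a common world are R-related.
So F validates K, KB, KTB, S5. The strongest is S5.

S5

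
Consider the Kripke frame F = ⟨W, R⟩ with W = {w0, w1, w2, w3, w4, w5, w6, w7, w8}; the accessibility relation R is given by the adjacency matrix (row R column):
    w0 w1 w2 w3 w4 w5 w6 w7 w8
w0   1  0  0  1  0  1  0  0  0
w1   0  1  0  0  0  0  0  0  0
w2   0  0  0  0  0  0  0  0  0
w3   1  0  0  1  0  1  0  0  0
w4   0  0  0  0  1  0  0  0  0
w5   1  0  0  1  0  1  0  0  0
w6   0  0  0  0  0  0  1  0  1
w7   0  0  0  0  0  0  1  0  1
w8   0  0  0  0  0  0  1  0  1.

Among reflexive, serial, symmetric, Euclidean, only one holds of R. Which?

Reflexive: no — w2 is not related to itself.
Serial: no — w2 has no R-successor.
Symmetric: no — w7 R w6 but not w6 R w7.
Euclidean: yes — any two successors of a common world are R-related.
Only Euclidean holds.

Euclidean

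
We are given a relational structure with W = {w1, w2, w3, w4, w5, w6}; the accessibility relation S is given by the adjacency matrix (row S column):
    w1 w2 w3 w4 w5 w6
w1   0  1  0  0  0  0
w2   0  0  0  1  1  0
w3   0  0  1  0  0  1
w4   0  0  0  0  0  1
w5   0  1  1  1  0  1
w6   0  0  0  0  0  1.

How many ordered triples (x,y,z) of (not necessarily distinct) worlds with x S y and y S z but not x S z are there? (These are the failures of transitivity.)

Enumerating: (w1,w2,w4), (w1,w2,w5), (w2,w4,w6), (w2,w5,w2), (w2,w5,w3), (w2,w5,w6), (w5,w2,w5).

7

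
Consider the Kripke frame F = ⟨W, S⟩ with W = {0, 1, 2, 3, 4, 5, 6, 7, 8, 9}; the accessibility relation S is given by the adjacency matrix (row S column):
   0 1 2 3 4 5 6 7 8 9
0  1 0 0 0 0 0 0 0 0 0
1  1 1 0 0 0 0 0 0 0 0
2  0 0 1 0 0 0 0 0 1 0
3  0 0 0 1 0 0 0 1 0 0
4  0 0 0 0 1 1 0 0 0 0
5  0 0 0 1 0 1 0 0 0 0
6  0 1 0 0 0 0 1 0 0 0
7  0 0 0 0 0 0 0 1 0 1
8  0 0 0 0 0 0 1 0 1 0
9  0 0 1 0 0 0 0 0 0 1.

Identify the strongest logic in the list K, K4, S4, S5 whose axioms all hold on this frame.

K

Transitive (axiom 4): no — 2 S 8 and 8 S 6, but not 2 S 6.
Reflexive (axiom T): yes — every world is S-related to itself.
Euclidean (axiom 5): no — 1 S 0 and 1 S 1, but not 0 S 1.
So F validates K; K4 would additionally require S to be transitive. The strongest is K.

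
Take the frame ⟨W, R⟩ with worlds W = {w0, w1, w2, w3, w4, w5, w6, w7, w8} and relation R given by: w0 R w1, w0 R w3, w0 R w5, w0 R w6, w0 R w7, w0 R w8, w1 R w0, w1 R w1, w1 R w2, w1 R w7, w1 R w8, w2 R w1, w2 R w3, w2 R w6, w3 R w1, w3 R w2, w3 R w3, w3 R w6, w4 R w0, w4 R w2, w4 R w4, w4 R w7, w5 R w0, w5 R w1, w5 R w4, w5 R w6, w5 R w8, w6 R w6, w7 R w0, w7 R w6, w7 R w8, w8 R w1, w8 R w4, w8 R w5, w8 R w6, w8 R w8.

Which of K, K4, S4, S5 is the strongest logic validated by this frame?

Transitive (axiom 4): no — w0 R w1 and w1 R w2, but not w0 R w2.
Reflexive (axiom T): no — w0 is not related to itself.
Euclidean (axiom 5): no — w0 R w1 and w0 R w3, but not w1 R w3.
So F validates K; K4 would additionally require R to be transitive. The strongest is K.

K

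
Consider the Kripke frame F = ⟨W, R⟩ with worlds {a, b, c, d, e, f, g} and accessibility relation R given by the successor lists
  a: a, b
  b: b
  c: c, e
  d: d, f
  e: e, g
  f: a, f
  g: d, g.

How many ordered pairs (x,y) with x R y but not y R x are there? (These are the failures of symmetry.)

Enumerating: (a,b), (c,e), (d,f), (e,g), (f,a), (g,d).

6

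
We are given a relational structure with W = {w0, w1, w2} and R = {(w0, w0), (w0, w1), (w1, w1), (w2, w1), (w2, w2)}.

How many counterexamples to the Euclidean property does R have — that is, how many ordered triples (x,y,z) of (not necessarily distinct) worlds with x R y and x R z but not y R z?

Enumerating: (w0,w1,w0), (w2,w1,w2).

2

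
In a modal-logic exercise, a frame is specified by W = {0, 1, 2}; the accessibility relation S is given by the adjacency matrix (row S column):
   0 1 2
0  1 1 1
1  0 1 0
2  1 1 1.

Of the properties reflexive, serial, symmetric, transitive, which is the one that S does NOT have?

Reflexive: yes — every world is S-related to itself.
Serial: yes — every world has a successor (e.g. 0 S 0).
Symmetric: no — 0 S 1 but not 1 S 0.
Transitive: yes — every two-step S-path is closed by a direct edge.
Only symmetric fails.

symmetric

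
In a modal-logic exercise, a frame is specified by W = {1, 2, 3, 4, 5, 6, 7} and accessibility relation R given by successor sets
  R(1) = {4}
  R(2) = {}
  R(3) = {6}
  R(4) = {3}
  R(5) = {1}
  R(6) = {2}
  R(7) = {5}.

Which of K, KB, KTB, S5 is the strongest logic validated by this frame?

K

Symmetric (axiom B): no — 1 R 4 but not 4 R 1.
Reflexive (axiom T): no — 1 is not related to itself.
Euclidean (axiom 5): no — 1 R 4 and 1 R 4, but not 4 R 4.
So F validates K; KB would additionally require R to be symmetric. The strongest is K.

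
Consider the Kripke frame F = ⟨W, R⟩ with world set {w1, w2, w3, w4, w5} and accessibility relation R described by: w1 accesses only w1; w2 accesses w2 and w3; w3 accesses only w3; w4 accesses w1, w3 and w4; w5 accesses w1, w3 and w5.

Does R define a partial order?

Yes

Reflexive: yes — every world is R-related to itself.
Transitive: yes — every two-step R-path is closed by a direct edge.
Antisymmetric: yes — no distinct pair is related both ways.
So R is a partial order.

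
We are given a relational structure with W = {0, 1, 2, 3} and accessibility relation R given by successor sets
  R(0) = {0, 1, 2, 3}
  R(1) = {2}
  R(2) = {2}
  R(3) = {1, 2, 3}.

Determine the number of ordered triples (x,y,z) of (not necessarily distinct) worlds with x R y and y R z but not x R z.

R is transitive; there are no such tuples.

0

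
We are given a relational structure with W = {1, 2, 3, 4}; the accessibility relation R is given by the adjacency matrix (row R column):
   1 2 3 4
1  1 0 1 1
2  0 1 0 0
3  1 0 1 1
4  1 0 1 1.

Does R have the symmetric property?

Symmetric: yes — every pair in R has its reverse in R.

Yes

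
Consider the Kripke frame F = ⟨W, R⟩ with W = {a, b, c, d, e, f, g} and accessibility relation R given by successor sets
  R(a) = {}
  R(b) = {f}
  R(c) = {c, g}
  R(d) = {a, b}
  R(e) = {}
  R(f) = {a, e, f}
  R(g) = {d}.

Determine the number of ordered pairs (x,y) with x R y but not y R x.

7

Enumerating: (b,f), (c,g), (d,a), (d,b), (f,a), (f,e), (g,d).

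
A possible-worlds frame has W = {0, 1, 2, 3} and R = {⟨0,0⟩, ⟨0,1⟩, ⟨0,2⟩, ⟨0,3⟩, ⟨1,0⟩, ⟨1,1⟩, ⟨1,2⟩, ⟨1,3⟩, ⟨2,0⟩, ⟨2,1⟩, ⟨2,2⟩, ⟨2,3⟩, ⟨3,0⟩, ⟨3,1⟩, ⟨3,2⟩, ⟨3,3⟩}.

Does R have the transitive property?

Transitive: yes — every two-step R-path is closed by a direct edge.

Yes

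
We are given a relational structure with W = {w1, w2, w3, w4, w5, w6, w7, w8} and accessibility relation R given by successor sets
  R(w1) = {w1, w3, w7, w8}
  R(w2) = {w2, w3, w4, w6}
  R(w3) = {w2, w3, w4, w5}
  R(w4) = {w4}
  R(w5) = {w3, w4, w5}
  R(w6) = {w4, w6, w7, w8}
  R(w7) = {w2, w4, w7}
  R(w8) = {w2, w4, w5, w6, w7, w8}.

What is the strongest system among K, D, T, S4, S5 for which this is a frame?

Serial (axiom D): yes — every world has a successor (e.g. w1 R w1).
Reflexive (axiom T): yes — every world is R-related to itself.
Transitive (axiom 4): no — w1 R w3 and w3 R w2, but not w1 R w2.
Euclidean (axiom 5): no — w1 R w3 and w1 R w7, but not w3 R w7.
So F validates K, D, T; S4 would additionally require R to be transitive. The strongest is T.

T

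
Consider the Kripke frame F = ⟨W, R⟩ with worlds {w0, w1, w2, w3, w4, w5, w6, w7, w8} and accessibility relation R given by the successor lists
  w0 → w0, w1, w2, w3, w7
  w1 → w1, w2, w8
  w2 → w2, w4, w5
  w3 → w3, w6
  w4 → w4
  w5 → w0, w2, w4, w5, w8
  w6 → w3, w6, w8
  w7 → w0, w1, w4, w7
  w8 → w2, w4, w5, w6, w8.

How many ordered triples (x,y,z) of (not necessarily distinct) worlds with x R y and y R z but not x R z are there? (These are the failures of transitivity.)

26

Enumerating: (w0,w1,w8), (w0,w2,w4), (w0,w2,w5), (w0,w3,w6), (w0,w7,w4), (w1,w2,w4), (w1,w2,w5), (w1,w8,w4), (w1,w8,w5), (w1,w8,w6), (w2,w5,w0), (w2,w5,w8), … and 14 more.
Total: 26.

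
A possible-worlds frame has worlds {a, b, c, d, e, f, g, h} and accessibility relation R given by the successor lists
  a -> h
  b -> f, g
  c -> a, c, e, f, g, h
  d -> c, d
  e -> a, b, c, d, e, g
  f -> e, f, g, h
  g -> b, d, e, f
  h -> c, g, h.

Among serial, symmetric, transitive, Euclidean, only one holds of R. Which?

Serial: yes — every world has a successor (e.g. a R h).
Symmetric: no — a R h but not h R a.
Transitive: no — a R h and h R c, but not a R c.
Euclidean: no — c R a and c R e, but not a R e.
Only serial holds.

serial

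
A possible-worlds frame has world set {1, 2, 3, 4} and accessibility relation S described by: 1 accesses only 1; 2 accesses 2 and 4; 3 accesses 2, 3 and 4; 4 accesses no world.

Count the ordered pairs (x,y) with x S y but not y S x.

3

Enumerating: (2,4), (3,2), (3,4).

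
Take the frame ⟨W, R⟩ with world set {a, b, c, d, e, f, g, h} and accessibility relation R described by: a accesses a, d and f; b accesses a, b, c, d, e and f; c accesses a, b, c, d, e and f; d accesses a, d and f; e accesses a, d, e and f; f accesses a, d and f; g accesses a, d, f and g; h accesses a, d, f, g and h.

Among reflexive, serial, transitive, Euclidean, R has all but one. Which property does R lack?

Euclidean

Reflexive: yes — every world is R-related to itself.
Serial: yes — every world has a successor (e.g. a R a).
Transitive: yes — every two-step R-path is closed by a direct edge.
Euclidean: no — b R a and b R c, but not a R c.
Only Euclidean fails.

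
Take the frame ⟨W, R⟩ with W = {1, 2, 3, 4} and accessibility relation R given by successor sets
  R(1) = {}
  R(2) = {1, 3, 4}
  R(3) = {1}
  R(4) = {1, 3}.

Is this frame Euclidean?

No

Euclidean: no — 2 R 1 and 2 R 3, but not 1 R 3.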